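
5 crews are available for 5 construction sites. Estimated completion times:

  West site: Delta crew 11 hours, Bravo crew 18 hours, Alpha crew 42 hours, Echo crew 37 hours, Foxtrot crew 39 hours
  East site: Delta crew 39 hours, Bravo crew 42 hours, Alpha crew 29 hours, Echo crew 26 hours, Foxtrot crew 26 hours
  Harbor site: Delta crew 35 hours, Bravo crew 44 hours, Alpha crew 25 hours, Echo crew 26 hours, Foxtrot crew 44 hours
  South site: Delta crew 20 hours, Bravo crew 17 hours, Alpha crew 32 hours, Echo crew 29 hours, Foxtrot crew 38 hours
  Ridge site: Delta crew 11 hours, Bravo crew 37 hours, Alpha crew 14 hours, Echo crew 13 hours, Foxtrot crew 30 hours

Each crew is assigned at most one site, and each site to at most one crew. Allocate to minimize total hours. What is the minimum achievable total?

Min total: 92 hours

Treat this as an assignment problem: match each crew to one site.
Optimal: Delta crew→West site (11 hours), Bravo crew→South site (17 hours), Alpha crew→Harbor site (25 hours), Echo crew→Ridge site (13 hours), Foxtrot crew→East site (26 hours) — total 11+17+25+13+26 = 92 hours.
Column-greedy (each site in turn goes to its cheapest remaining crew) gives 109 hours, worse by 17.
Every other assignment is strictly worse.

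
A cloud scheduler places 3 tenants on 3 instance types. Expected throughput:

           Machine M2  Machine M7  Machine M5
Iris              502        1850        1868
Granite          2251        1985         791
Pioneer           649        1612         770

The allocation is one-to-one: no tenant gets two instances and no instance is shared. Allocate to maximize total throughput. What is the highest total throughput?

Max total: 5731 ops/s

Optimal: Iris→Machine M5 (1868 ops/s), Granite→Machine M2 (2251 ops/s), Pioneer→Machine M7 (1612 ops/s) — total 1868+2251+1612 = 5731 ops/s.
Column-greedy (each instance in turn goes to its best remaining tenant) gives 4871 ops/s, worse by 860.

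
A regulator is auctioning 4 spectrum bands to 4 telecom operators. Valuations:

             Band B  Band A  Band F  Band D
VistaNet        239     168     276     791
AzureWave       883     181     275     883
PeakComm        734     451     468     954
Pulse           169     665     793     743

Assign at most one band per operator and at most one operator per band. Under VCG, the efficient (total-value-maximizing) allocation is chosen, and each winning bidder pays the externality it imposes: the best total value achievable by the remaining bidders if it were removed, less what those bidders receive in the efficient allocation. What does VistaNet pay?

VistaNet pays $503M.

Efficient allocation: VistaNet→Band D ($791M), AzureWave→Band B ($883M), PeakComm→Band A ($451M), Pulse→Band F ($793M); total welfare W = $2918M.
VistaNet receives Band D at value $791M, so the others get W − 791 = $2127M.
Without VistaNet: best allocation of the remaining 3 bidders over all 4 bands is AzureWave→Band B ($883M), PeakComm→Band D ($954M), Pulse→Band F ($793M), total $2630M.
VCG payment = (others' best without VistaNet) − (others' welfare with VistaNet) = 2630 − 2127 = $503M.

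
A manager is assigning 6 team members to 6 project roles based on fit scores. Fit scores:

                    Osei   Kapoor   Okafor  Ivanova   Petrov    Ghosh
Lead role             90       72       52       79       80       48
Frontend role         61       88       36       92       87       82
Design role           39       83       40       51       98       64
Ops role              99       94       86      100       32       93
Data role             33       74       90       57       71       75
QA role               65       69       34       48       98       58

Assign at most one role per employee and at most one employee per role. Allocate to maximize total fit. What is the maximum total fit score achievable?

Optimal: Osei→Lead role (90 pts), Kapoor→Design role (83 pts), Okafor→Data role (90 pts), Ivanova→Frontend role (92 pts), Petrov→QA role (98 pts), Ghosh→Ops role (93 pts) — total 90+83+90+92+98+93 = 546 pts.
Swapping Petrov↔Okafor (Petrov→Data role 71 pts, Okafor→QA role 34 pts) loses 83.

Max total: 546 pts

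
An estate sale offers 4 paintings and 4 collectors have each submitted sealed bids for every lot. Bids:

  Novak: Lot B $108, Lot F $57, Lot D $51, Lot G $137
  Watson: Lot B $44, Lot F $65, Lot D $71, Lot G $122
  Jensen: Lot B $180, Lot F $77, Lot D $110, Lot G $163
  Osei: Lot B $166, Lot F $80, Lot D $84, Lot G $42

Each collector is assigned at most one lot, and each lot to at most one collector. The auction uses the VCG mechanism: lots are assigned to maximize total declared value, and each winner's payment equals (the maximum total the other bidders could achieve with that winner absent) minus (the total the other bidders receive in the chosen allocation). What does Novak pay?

Efficient allocation: Novak→Lot G ($137), Watson→Lot F ($65), Jensen→Lot D ($110), Osei→Lot B ($166); total welfare W = $478.
Novak receives Lot G at value $137, so the others get W − 137 = $341.
Without Novak: best allocation of the remaining 3 bidders over all 4 lots is Watson→Lot D ($71), Jensen→Lot G ($163), Osei→Lot B ($166), total $400.
VCG payment = (others' best without Novak) − (others' welfare with Novak) = 400 − 341 = $59.

Novak pays $59.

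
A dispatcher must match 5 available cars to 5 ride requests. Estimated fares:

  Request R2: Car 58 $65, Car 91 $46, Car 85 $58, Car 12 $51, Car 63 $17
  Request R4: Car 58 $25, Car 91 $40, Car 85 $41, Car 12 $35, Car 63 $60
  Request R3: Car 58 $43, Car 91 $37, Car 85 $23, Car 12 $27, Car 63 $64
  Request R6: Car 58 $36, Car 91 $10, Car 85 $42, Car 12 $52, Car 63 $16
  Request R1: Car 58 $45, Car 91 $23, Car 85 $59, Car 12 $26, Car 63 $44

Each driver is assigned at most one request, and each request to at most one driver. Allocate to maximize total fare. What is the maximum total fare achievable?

Optimal: Car 58→Request R2 ($65), Car 91→Request R4 ($40), Car 85→Request R1 ($59), Car 12→Request R6 ($52), Car 63→Request R3 ($64) — total 65+40+59+52+64 = $280.
Column-greedy (each request in turn goes to its best remaining driver) gives $273, worse by 7.

Max total: $280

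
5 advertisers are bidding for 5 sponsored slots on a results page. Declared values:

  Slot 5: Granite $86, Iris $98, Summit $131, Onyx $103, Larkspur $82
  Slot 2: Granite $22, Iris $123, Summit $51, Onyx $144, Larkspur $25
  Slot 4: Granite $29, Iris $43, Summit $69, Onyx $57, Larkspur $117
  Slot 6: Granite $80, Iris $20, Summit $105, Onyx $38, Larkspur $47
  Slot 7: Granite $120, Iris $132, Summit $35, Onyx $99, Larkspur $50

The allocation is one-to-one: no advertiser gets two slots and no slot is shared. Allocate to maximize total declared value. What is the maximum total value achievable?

Max total: $604

Optimal: Granite→Slot 6 ($80), Iris→Slot 7 ($132), Summit→Slot 5 ($131), Onyx→Slot 2 ($144), Larkspur→Slot 4 ($117) — total 80+132+131+144+117 = $604.
Row-greedy (each advertiser in turn takes its best remaining slot) gives $478, worse by 126.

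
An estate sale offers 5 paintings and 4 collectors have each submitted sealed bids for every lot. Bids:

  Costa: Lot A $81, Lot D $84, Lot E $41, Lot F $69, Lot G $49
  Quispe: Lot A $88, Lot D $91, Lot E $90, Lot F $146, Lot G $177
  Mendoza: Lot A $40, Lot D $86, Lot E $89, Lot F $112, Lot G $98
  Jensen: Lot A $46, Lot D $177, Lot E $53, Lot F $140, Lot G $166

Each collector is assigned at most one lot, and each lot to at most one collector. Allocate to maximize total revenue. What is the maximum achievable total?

Optimal: Costa→Lot A ($81), Quispe→Lot G ($177), Mendoza→Lot F ($112), Jensen→Lot D ($177) — total 81+177+112+177 = $547.
Column-greedy (each lot in turn goes to its best remaining collector) gives $423, worse by 124.
No other one-to-one assignment exceeds $547.

Max total: $547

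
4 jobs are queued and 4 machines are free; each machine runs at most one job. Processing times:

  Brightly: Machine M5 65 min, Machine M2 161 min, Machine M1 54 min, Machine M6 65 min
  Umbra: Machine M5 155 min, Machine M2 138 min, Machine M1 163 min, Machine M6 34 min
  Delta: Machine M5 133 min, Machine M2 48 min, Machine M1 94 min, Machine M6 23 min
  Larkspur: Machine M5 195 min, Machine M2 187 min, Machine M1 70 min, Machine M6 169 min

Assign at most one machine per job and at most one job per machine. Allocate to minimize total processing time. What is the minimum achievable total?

Minimum total: 217 min

This is the linear assignment problem.
Optimal: Brightly→Machine M5 (65 min), Umbra→Machine M6 (34 min), Delta→Machine M2 (48 min), Larkspur→Machine M1 (70 min) — total 65+34+48+70 = 217 min.
Swapping Delta↔Larkspur (Delta→Machine M1 94 min, Larkspur→Machine M2 187 min) adds 163.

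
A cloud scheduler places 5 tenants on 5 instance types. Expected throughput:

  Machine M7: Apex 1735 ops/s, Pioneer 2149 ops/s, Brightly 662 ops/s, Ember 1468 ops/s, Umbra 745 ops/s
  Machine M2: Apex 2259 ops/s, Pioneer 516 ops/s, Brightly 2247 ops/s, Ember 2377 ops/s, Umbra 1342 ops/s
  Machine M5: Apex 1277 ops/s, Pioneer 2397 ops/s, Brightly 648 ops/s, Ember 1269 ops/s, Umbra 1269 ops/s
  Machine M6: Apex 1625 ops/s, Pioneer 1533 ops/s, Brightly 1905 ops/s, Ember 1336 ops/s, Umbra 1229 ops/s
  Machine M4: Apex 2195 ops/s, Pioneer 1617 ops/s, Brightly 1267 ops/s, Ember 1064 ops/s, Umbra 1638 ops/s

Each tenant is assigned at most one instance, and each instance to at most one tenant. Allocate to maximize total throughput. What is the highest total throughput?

This is the linear assignment problem.
Optimal: Apex→Machine M7 (1735 ops/s), Pioneer→Machine M5 (2397 ops/s), Brightly→Machine M6 (1905 ops/s), Ember→Machine M2 (2377 ops/s), Umbra→Machine M4 (1638 ops/s) — total 1735+2397+1905+2377+1638 = 10052 ops/s.
Column-greedy (each instance in turn goes to its best remaining tenant) gives 9346 ops/s, worse by 706.
Swapping Ember↔Pioneer (Ember→Machine M5 1269 ops/s, Pioneer→Machine M2 516 ops/s) loses 2989.

Maximum total: 10052 ops/s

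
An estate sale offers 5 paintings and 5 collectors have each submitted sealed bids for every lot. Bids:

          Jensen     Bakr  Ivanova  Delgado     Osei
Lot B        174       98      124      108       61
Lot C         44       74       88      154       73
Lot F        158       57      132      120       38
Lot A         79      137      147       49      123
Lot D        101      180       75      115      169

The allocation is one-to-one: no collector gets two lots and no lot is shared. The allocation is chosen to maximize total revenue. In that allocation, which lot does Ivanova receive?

Ivanova receives Lot F.

Treat this as an assignment problem: match each collector to one lot.
Optimal: Jensen→Lot B ($174), Bakr→Lot A ($137), Ivanova→Lot F ($132), Delgado→Lot C ($154), Osei→Lot D ($169) — total 174+137+132+154+169 = $766.
Max-entry greedy (repeatedly take the single best remaining cell) gives $693, worse by 73.
Checked against all permutations: $766 is optimal.
Ivanova's own top lot is Lot A ($147), but forcing Ivanova→Lot A and reassigning the rest optimally gives only $726 — worse by 40.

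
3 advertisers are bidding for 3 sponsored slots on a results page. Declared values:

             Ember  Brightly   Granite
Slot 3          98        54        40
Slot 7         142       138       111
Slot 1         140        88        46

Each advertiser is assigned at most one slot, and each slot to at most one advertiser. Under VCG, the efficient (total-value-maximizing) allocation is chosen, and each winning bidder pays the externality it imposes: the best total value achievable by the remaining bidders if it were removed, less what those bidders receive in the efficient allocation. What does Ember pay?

Ember pays $21.

Efficient allocation: Ember→Slot 1 ($140), Brightly→Slot 7 ($138), Granite→Slot 3 ($40); total welfare W = $318.
Ember receives Slot 1 at value $140, so the others get W − 140 = $178.
Without Ember: best allocation of the remaining 2 bidders over all 3 slots is Brightly→Slot 1 ($88), Granite→Slot 7 ($111), total $199.
VCG payment = (others' best without Ember) − (others' welfare with Ember) = 199 − 178 = $21.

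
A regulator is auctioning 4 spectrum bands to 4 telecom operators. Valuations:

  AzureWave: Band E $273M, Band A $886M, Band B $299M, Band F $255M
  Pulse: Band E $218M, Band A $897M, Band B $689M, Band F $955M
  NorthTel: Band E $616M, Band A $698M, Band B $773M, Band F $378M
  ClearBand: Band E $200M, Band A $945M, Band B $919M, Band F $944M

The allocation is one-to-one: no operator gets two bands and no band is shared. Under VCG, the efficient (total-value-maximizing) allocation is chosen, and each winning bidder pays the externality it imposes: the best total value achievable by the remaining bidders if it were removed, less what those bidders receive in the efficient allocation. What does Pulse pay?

Efficient allocation: AzureWave→Band A ($886M), Pulse→Band F ($955M), NorthTel→Band E ($616M), ClearBand→Band B ($919M); total welfare W = $3376M.
Pulse receives Band F at value $955M, so the others get W − 955 = $2421M.
Without Pulse: best allocation of the remaining 3 bidders over all 4 bands is AzureWave→Band A ($886M), NorthTel→Band B ($773M), ClearBand→Band F ($944M), total $2603M.
VCG payment = (others' best without Pulse) − (others' welfare with Pulse) = 2603 − 2421 = $182M.

Pulse pays $182M.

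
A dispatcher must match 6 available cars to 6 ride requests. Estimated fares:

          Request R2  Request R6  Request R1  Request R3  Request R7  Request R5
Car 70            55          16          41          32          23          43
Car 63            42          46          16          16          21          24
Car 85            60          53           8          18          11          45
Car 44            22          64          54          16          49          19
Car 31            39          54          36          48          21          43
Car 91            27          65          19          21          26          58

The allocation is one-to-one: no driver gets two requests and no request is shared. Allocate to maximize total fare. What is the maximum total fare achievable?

Max total: $302

Optimal: Car 70→Request R1 ($41), Car 63→Request R6 ($46), Car 85→Request R2 ($60), Car 44→Request R7 ($49), Car 31→Request R3 ($48), Car 91→Request R5 ($58) — total 41+46+60+49+48+58 = $302.
Next-best assignment: Car 70→Request R1, Car 63→Request R7, Car 85→Request R2, Car 44→Request R6, Car 31→Request R3, Car 91→Request R5 = $292.
Swapping Car 63↔Car 70 (Car 63→Request R1 $16, Car 70→Request R6 $16) loses 55.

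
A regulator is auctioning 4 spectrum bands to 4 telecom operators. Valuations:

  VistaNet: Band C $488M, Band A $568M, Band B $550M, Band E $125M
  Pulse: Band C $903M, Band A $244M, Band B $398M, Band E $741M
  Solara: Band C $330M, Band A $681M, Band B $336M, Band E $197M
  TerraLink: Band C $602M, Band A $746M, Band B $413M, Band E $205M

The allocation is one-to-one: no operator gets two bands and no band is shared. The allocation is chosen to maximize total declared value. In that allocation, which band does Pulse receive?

Pulse receives Band E.

This is a one-to-one assignment (maximum-weight bipartite matching).
Optimal: VistaNet→Band B ($550M), Pulse→Band E ($741M), Solara→Band A ($681M), TerraLink→Band C ($602M) — total 550+741+681+602 = $2574M.
Column-greedy (each band in turn goes to its best remaining operator) gives $2396M, worse by 178.
No other one-to-one assignment exceeds $2574M.
Pulse's own top band is Band C ($903M), but forcing Pulse→Band C and reassigning the rest optimally gives only $2396M — worse by 178.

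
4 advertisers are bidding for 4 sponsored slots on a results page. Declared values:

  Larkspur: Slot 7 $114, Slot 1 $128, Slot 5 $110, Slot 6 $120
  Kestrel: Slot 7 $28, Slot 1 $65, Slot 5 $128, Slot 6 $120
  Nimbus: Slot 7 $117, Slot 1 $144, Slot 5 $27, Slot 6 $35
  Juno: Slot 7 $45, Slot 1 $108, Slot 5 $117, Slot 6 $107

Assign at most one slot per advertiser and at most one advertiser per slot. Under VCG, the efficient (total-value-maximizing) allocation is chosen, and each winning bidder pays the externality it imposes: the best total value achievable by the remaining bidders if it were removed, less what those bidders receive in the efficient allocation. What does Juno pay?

Juno pays $14.

Efficient allocation: Larkspur→Slot 7 ($114), Kestrel→Slot 6 ($120), Nimbus→Slot 1 ($144), Juno→Slot 5 ($117); total welfare W = $495.
Juno receives Slot 5 at value $117, so the others get W − 117 = $378.
Without Juno: best allocation of the remaining 3 bidders over all 4 slots is Larkspur→Slot 6 ($120), Kestrel→Slot 5 ($128), Nimbus→Slot 1 ($144), total $392.
VCG payment = (others' best without Juno) − (others' welfare with Juno) = 392 − 378 = $14.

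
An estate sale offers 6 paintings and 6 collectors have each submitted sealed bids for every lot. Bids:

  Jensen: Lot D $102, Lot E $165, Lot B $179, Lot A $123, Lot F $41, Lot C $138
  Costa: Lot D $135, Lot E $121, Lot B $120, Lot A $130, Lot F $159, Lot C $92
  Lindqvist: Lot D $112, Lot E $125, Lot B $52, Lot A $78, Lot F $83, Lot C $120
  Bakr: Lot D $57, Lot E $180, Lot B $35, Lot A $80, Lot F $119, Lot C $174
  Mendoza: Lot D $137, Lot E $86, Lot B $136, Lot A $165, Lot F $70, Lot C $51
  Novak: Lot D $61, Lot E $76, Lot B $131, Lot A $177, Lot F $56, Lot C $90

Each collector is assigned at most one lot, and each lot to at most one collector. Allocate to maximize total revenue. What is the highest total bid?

Optimal: Jensen→Lot B ($179), Costa→Lot F ($159), Lindqvist→Lot C ($120), Bakr→Lot E ($180), Mendoza→Lot D ($137), Novak→Lot A ($177) — total 179+159+120+180+137+177 = $952.
Row-greedy (each collector in turn takes its best remaining lot) gives $863, worse by 89.
Swapping Novak↔Jensen (Novak→Lot B $131, Jensen→Lot A $123) loses 102.
Every other assignment is strictly worse.

Max total: $952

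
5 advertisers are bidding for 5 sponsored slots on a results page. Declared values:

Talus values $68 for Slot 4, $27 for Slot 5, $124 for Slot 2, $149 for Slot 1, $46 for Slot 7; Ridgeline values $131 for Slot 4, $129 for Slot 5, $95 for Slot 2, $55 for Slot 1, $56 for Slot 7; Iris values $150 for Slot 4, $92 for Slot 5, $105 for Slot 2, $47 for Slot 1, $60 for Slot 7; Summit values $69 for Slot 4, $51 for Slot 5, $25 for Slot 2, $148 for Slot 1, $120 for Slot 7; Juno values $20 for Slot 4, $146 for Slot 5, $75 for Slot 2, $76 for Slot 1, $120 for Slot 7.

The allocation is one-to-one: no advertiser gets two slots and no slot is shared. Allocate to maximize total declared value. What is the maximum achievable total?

Optimal: Talus→Slot 2 ($124), Ridgeline→Slot 5 ($129), Iris→Slot 4 ($150), Summit→Slot 1 ($148), Juno→Slot 7 ($120) — total 124+129+150+148+120 = $671.
Swapping Juno↔Summit (Juno→Slot 1 $76, Summit→Slot 7 $120) loses 72.

Maximum total: $671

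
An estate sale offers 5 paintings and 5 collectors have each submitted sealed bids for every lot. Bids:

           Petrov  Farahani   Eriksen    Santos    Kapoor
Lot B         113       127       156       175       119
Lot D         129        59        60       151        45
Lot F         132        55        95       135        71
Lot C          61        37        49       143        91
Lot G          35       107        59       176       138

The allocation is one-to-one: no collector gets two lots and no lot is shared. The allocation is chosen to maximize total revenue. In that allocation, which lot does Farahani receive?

Farahani receives Lot G.

Optimal: Petrov→Lot F ($132), Farahani→Lot G ($107), Eriksen→Lot B ($156), Santos→Lot D ($151), Kapoor→Lot C ($91) — total 132+107+156+151+91 = $637.
Next-best assignment: Petrov→Lot D, Farahani→Lot B, Eriksen→Lot F, Santos→Lot C, Kapoor→Lot G = $632.
Checked against all permutations: $637 is optimal.
Farahani's own top lot is Lot B ($127), but forcing Farahani→Lot B and reassigning the rest optimally gives only $632 — worse by 5.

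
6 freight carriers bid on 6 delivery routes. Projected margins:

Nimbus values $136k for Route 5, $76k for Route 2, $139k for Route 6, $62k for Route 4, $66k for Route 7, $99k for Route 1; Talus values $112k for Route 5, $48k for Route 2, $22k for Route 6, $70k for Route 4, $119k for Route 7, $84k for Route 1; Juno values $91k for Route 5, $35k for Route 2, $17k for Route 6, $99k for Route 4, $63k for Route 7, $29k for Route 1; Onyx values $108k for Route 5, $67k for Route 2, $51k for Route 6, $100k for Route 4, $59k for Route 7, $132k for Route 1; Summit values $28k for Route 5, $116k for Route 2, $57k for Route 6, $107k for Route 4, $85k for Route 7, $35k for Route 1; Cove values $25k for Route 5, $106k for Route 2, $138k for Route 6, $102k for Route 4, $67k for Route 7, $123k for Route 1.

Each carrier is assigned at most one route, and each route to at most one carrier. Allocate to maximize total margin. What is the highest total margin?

This is the linear assignment problem.
Optimal: Nimbus→Route 5 ($136k), Talus→Route 7 ($119k), Juno→Route 4 ($99k), Onyx→Route 1 ($132k), Summit→Route 2 ($116k), Cove→Route 6 ($138k) — total 136+119+99+132+116+138 = $740k.
Row-greedy (each carrier in turn takes its best remaining route) gives $630k, worse by 110.
Next-best assignment: Nimbus→Route 6, Talus→Route 7, Juno→Route 4, Onyx→Route 5, Summit→Route 2, Cove→Route 1 = $704k.
Swapping Summit↔Juno (Summit→Route 4 $107k, Juno→Route 2 $35k) loses 73.
Checked against all permutations: $740k is optimal.

Maximum total: $740k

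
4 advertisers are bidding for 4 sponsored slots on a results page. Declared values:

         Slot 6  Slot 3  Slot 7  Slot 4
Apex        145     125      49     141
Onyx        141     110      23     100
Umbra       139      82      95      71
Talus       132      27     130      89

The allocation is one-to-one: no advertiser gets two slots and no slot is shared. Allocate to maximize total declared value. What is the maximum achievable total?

Optimal: Apex→Slot 4 ($141), Onyx→Slot 3 ($110), Umbra→Slot 6 ($139), Talus→Slot 7 ($130) — total 141+110+139+130 = $520.
Row-greedy (each advertiser in turn takes its best remaining slot) gives $439, worse by 81.
Next-best assignment: Apex→Slot 3, Onyx→Slot 4, Umbra→Slot 6, Talus→Slot 7 = $494.
Checked against all permutations: $520 is optimal.

Max total: $520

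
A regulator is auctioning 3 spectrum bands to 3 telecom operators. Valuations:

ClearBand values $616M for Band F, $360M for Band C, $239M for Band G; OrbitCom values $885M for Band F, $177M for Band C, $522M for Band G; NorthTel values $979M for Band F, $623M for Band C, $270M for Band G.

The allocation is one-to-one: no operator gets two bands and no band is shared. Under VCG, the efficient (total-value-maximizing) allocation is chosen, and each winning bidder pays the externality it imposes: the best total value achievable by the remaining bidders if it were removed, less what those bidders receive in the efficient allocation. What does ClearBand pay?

ClearBand pays $7M.

Efficient allocation: ClearBand→Band C ($360M), OrbitCom→Band G ($522M), NorthTel→Band F ($979M); total welfare W = $1861M.
ClearBand receives Band C at value $360M, so the others get W − 360 = $1501M.
Without ClearBand: best allocation of the remaining 2 bidders over all 3 bands is OrbitCom→Band F ($885M), NorthTel→Band C ($623M), total $1508M.
VCG payment = (others' best without ClearBand) − (others' welfare with ClearBand) = 1508 − 1501 = $7M.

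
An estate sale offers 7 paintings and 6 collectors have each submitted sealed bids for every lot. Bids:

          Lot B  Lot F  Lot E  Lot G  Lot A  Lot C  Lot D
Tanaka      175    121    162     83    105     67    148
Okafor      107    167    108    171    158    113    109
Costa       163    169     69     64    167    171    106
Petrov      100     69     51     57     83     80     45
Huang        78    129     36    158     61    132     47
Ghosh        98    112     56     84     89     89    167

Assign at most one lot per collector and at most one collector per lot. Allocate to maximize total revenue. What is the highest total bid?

Optimal: Tanaka→Lot E ($162), Okafor→Lot F ($167), Costa→Lot C ($171), Petrov→Lot B ($100), Huang→Lot G ($158), Ghosh→Lot D ($167) — total 162+167+171+100+158+167 = $925.
Column-greedy (each lot in turn goes to its best remaining collector) gives $779, worse by 146.
Next-best assignment: Tanaka→Lot B, Okafor→Lot F, Costa→Lot C, Petrov→Lot A, Huang→Lot G, Ghosh→Lot D = $921.
No other one-to-one assignment exceeds $925.

Max total: $925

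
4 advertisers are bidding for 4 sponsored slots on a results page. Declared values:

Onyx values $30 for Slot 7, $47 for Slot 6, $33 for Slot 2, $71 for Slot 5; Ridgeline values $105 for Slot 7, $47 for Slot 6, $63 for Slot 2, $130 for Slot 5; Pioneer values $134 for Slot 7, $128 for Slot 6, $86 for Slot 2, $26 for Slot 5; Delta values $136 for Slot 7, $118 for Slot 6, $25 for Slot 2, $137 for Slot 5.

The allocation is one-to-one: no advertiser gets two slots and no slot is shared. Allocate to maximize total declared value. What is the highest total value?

This is a one-to-one assignment (maximum-weight bipartite matching).
Optimal: Onyx→Slot 2 ($33), Ridgeline→Slot 5 ($130), Pioneer→Slot 6 ($128), Delta→Slot 7 ($136) — total 33+130+128+136 = $427.
Column-greedy (each slot in turn goes to its best remaining advertiser) gives $398, worse by 29.
Next-best assignment: Onyx→Slot 2, Ridgeline→Slot 5, Pioneer→Slot 7, Delta→Slot 6 = $415.
Swapping Ridgeline↔Pioneer (Ridgeline→Slot 6 $47, Pioneer→Slot 5 $26) loses 185.
No other one-to-one assignment exceeds $427.

Max total: $427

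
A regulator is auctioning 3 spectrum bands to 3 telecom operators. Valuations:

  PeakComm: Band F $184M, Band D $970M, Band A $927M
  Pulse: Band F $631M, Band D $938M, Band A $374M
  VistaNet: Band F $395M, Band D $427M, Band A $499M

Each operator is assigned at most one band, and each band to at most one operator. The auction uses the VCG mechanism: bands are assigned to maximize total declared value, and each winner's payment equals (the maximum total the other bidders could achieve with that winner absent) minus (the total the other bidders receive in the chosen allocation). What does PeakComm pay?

Efficient allocation: PeakComm→Band A ($927M), Pulse→Band D ($938M), VistaNet→Band F ($395M); total welfare W = $2260M.
PeakComm receives Band A at value $927M, so the others get W − 927 = $1333M.
Without PeakComm: best allocation of the remaining 2 bidders over all 3 bands is Pulse→Band D ($938M), VistaNet→Band A ($499M), total $1437M.
VCG payment = (others' best without PeakComm) − (others' welfare with PeakComm) = 1437 − 1333 = $104M.

PeakComm pays $104M.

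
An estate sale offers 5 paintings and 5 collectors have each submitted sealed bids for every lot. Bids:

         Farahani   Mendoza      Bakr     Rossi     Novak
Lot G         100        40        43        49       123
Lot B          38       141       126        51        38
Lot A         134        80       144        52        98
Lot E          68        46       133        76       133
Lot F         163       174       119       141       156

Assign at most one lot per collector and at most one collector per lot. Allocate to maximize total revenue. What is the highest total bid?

Optimal: Farahani→Lot A ($134), Mendoza→Lot B ($141), Bakr→Lot E ($133), Rossi→Lot F ($141), Novak→Lot G ($123) — total 134+141+133+141+123 = $672.

Max total: $672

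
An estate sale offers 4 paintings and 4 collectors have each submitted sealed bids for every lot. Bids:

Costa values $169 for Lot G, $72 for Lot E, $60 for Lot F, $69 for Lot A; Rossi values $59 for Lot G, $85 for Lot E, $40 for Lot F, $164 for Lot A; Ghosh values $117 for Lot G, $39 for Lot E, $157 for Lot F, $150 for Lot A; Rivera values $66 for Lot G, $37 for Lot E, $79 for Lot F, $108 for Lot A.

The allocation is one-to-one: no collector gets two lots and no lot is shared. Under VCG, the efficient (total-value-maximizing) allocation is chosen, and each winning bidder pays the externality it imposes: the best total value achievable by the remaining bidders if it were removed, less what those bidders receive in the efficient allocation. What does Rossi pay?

Efficient allocation: Costa→Lot G ($169), Rossi→Lot A ($164), Ghosh→Lot F ($157), Rivera→Lot E ($37); total welfare W = $527.
Rossi receives Lot A at value $164, so the others get W − 164 = $363.
Without Rossi: best allocation of the remaining 3 bidders over all 4 lots is Costa→Lot G ($169), Ghosh→Lot F ($157), Rivera→Lot A ($108), total $434.
VCG payment = (others' best without Rossi) − (others' welfare with Rossi) = 434 − 363 = $71.

Rossi pays $71.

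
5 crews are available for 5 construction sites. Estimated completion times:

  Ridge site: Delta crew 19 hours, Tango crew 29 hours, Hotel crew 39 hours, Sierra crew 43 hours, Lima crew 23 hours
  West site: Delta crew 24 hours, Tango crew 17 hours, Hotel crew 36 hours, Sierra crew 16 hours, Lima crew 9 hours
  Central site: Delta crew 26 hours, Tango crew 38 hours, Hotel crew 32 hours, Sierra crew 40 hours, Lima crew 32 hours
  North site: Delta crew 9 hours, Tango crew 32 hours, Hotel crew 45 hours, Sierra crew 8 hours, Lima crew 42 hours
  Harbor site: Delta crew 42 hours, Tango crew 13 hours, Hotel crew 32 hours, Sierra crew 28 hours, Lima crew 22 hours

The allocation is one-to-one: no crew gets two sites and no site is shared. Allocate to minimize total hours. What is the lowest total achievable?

Optimal: Delta crew→Ridge site (19 hours), Tango crew→Harbor site (13 hours), Hotel crew→Central site (32 hours), Sierra crew→North site (8 hours), Lima crew→West site (9 hours) — total 19+13+32+8+9 = 81 hours.
Row-greedy (each crew in turn takes its cheapest remaining site) gives 93 hours, worse by 12.
Next-best assignment: Delta crew→North site, Tango crew→Harbor site, Hotel crew→Central site, Sierra crew→West site, Lima crew→Ridge site = 93 hours.

Min total: 81 hours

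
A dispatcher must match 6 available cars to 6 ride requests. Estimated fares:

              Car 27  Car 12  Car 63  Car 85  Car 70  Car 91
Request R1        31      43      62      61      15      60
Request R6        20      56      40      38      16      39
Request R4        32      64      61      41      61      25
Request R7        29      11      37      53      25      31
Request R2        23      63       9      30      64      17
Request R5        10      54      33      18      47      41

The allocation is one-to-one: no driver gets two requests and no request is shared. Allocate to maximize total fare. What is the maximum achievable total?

Maximum total: $312

This is the linear assignment problem.
Optimal: Car 27→Request R6 ($20), Car 12→Request R5 ($54), Car 63→Request R4 ($61), Car 85→Request R7 ($53), Car 70→Request R2 ($64), Car 91→Request R1 ($60) — total 20+54+61+53+64+60 = $312.
Row-greedy (each driver in turn takes its best remaining request) gives $296, worse by 16.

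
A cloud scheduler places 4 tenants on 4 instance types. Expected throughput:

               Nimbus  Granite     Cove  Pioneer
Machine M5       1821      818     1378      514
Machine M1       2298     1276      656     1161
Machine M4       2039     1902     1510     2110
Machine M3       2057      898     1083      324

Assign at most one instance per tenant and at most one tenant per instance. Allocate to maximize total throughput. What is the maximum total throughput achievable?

Maximum total: 6821 ops/s

Optimal: Nimbus→Machine M3 (2057 ops/s), Granite→Machine M1 (1276 ops/s), Cove→Machine M5 (1378 ops/s), Pioneer→Machine M4 (2110 ops/s) — total 2057+1276+1378+2110 = 6821 ops/s.
Row-greedy (each tenant in turn takes its best remaining instance) gives 5902 ops/s, worse by 919.
Next-best assignment: Nimbus→Machine M1, Granite→Machine M3, Cove→Machine M5, Pioneer→Machine M4 = 6684 ops/s.
Swapping Cove↔Granite (Cove→Machine M1 656 ops/s, Granite→Machine M5 818 ops/s) loses 1180.
Every other assignment is strictly worse.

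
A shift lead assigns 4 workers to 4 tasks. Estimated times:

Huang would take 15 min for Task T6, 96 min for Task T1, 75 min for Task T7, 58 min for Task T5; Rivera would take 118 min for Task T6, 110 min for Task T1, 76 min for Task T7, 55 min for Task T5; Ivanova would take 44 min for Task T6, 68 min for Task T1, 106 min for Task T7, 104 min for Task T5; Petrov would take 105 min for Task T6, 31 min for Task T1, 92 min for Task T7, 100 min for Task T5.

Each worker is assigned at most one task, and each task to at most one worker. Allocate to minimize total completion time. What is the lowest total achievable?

Min total: 205 min

This is the linear assignment problem.
Optimal: Huang→Task T7 (75 min), Rivera→Task T5 (55 min), Ivanova→Task T6 (44 min), Petrov→Task T1 (31 min) — total 75+55+44+31 = 205 min.
Min-entry greedy (repeatedly take the single cheapest remaining cell) gives 207 min, worse by 2.
Next-best assignment: Huang→Task T6, Rivera→Task T5, Ivanova→Task T7, Petrov→Task T1 = 207 min.
Swapping Huang↔Ivanova (Huang→Task T6 15 min, Ivanova→Task T7 106 min) adds 2.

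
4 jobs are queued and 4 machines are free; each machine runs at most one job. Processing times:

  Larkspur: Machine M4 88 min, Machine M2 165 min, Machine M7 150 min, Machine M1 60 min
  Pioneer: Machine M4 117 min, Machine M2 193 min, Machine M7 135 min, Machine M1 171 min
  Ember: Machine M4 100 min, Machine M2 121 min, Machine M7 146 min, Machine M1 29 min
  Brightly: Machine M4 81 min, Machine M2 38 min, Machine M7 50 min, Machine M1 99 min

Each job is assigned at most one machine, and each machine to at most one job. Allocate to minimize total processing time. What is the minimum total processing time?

Minimum total: 290 min

Optimal: Larkspur→Machine M4 (88 min), Pioneer→Machine M7 (135 min), Ember→Machine M1 (29 min), Brightly→Machine M2 (38 min) — total 88+135+29+38 = 290 min.
Row-greedy (each job in turn takes its cheapest remaining machine) gives 348 min, worse by 58.
Next-best assignment: Larkspur→Machine M1, Pioneer→Machine M7, Ember→Machine M4, Brightly→Machine M2 = 333 min.
Swapping Larkspur↔Brightly (Larkspur→Machine M2 165 min, Brightly→Machine M4 81 min) adds 120.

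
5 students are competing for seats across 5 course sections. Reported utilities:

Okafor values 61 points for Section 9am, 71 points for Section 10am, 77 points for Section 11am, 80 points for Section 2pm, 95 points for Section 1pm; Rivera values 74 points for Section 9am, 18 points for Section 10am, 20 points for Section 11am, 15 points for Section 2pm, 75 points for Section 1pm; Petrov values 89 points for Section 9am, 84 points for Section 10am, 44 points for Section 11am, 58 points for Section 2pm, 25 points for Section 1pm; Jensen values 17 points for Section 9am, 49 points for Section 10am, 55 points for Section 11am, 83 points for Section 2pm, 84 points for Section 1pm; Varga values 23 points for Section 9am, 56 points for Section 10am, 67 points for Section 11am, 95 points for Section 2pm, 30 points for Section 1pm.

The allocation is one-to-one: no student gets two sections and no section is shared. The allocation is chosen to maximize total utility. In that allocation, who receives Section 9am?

This is a one-to-one assignment (maximum-weight bipartite matching).
Optimal: Okafor→Section 11am (77 points), Rivera→Section 9am (74 points), Petrov→Section 10am (84 points), Jensen→Section 1pm (84 points), Varga→Section 2pm (95 points) — total 77+74+84+84+95 = 414 points.
Max-entry greedy (repeatedly take the single best remaining cell) gives 352 points, worse by 62.
No other one-to-one assignment exceeds 414 points.
Rivera's own top section is Section 1pm (75 points), but forcing Rivera→Section 1pm and reassigning the rest optimally gives only 385 points — worse by 29.

Rivera receives Section 9am.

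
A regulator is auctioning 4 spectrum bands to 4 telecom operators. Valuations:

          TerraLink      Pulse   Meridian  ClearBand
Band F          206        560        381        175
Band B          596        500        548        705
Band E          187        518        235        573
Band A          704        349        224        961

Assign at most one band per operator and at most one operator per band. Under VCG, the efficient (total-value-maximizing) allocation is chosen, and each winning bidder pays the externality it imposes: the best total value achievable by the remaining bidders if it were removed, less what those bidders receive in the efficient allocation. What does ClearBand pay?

ClearBand pays $317M.

Efficient allocation: TerraLink→Band B ($596M), Pulse→Band E ($518M), Meridian→Band F ($381M), ClearBand→Band A ($961M); total welfare W = $2456M.
ClearBand receives Band A at value $961M, so the others get W − 961 = $1495M.
Without ClearBand: best allocation of the remaining 3 bidders over all 4 bands is TerraLink→Band A ($704M), Pulse→Band F ($560M), Meridian→Band B ($548M), total $1812M.
VCG payment = (others' best without ClearBand) − (others' welfare with ClearBand) = 1812 − 1495 = $317M.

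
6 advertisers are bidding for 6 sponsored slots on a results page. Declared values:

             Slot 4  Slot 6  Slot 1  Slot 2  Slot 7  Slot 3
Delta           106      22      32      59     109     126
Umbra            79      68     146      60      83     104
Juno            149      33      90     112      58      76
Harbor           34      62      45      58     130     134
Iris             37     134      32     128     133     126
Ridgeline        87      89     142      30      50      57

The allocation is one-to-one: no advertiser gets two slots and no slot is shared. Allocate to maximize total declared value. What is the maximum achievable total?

This is the linear assignment problem.
Optimal: Delta→Slot 3 ($126), Umbra→Slot 1 ($146), Juno→Slot 4 ($149), Harbor→Slot 7 ($130), Iris→Slot 2 ($128), Ridgeline→Slot 6 ($89) — total 126+146+149+130+128+89 = $768.
Row-greedy (each advertiser in turn takes its best remaining slot) gives $715, worse by 53.
No other one-to-one assignment exceeds $768.

Max total: $768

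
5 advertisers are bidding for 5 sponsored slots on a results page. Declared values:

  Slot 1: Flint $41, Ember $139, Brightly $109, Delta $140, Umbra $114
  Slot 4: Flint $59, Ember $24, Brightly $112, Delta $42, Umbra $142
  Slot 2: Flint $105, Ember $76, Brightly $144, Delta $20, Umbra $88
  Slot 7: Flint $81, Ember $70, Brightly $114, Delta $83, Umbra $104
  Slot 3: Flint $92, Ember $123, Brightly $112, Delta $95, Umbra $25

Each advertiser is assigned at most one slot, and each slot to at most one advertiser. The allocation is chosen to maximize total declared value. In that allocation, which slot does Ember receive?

Ember receives Slot 3.

Treat this as an assignment problem: match each advertiser to one slot.
Optimal: Flint→Slot 7 ($81), Ember→Slot 3 ($123), Brightly→Slot 2 ($144), Delta→Slot 1 ($140), Umbra→Slot 4 ($142) — total 81+123+144+140+142 = $630.
Row-greedy (each advertiser in turn takes its best remaining slot) gives $595, worse by 35.
Swapping Flint↔Delta (Flint→Slot 1 $41, Delta→Slot 7 $83) loses 97.
No other one-to-one assignment exceeds $630.
Ember's own top slot is Slot 1 ($139), but forcing Ember→Slot 1 and reassigning the rest optimally gives only $601 — worse by 29.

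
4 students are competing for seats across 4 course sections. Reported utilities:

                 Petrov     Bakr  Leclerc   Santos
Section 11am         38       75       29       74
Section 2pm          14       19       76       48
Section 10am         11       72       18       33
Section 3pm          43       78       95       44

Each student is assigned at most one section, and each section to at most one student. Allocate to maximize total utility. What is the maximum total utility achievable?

Maximum total: 265 points

Optimal: Petrov→Section 3pm (43 points), Bakr→Section 10am (72 points), Leclerc→Section 2pm (76 points), Santos→Section 11am (74 points) — total 43+72+76+74 = 265 points.
Row-greedy (each student in turn takes its best remaining section) gives 227 points, worse by 38.
Next-best assignment: Petrov→Section 2pm, Bakr→Section 10am, Leclerc→Section 3pm, Santos→Section 11am = 255 points.
No other one-to-one assignment exceeds 265 points.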